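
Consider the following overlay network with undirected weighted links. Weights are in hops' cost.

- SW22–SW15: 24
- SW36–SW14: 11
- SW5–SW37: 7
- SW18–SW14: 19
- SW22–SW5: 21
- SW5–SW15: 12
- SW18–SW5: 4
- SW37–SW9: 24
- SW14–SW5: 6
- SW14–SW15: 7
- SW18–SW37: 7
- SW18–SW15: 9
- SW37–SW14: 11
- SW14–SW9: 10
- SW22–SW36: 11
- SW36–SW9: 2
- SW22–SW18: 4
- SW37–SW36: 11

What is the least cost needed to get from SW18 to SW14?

10 hops' cost

Enumerating some paths:
SW18–SW15–SW14: 9+7 = 16
SW18–SW37–SW14: 7+11 = 18
SW18–SW5–SW14: 4+6 = 10
Cheapest is SW18–SW5–SW14 at 10 hops' cost.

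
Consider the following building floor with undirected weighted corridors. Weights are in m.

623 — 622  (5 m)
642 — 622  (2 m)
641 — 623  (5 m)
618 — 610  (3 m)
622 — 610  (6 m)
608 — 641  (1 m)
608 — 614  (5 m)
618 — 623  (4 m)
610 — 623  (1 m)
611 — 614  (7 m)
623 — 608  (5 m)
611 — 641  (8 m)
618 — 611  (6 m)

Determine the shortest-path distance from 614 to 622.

Compare a few routes:
614–608–623–622: 5+5+5 = 15
614–608–641–623–622: 5+1+5+5 = 16
The minimum is 15 m via 614–608–623–622.

15 m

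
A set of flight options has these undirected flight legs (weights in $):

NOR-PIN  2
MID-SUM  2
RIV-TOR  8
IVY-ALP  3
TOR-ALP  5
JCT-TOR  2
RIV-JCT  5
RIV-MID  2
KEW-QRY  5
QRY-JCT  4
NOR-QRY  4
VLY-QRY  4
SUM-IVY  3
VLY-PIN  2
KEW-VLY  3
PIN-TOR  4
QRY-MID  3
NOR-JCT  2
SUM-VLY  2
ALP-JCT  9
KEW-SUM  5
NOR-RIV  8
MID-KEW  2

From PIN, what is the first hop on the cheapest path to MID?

VLY

Candidate routes:
PIN → VLY → QRY → MID: 2+4+3 = 9
PIN → VLY → SUM → MID: 2+2+2 = 6
PIN → VLY → KEW → MID: 2+3+2 = 7
PIN → NOR → QRY → MID: 2+4+3 = 9
Cheapest is PIN → VLY → SUM → MID at $6.
So from PIN the first move is to VLY.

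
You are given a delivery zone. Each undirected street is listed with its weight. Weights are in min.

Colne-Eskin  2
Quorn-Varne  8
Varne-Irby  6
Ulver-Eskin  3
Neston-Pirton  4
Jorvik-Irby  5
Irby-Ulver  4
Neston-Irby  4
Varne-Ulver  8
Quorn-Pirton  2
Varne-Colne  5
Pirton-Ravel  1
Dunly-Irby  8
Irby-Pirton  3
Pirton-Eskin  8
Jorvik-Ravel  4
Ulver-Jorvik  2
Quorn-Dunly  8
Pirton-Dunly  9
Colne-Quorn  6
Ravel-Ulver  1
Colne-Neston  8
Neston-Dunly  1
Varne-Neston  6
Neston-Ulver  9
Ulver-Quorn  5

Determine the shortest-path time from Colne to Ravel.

Running Dijkstra from Colne:
Colne: 0
Eskin: 2  (via Colne)
Ulver: 5  (via Eskin)
Varne: 5  (via Colne)
Ravel: 6  (via Ulver)
Shortest route: Colne → Eskin → Ulver → Ravel = 6 min.

6 min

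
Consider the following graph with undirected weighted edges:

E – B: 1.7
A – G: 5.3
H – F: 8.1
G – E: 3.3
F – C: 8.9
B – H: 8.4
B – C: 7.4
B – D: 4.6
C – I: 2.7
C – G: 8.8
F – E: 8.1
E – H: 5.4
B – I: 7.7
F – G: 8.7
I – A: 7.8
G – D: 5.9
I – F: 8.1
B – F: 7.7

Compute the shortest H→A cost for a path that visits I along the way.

22.6

Shortest H→I: H–E–B–I = 14.8
Shortest I→A: I–A = 7.8
Total via I: 14.8 + 7.8 = 22.6.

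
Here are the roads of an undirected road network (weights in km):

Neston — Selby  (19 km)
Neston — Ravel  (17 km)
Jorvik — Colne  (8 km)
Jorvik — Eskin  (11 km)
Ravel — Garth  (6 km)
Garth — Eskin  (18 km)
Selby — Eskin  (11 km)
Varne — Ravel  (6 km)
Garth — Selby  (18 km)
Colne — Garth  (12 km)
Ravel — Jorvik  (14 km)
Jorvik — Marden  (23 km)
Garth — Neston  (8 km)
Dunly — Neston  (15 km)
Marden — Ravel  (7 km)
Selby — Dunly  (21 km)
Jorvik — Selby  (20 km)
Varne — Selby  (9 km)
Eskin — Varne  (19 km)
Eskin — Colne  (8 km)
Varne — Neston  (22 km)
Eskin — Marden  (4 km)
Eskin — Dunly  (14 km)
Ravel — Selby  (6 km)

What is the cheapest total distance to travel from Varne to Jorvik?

Compare a few routes:
Varne–Selby–Ravel–Jorvik: 9+6+14 = 29
Varne–Ravel–Marden–Eskin–Jorvik: 6+7+4+11 = 28
Varne–Selby–Jorvik: 9+20 = 29
Varne–Ravel–Jorvik: 6+14 = 20
The minimum is 20 km via Varne–Ravel–Jorvik.

20 km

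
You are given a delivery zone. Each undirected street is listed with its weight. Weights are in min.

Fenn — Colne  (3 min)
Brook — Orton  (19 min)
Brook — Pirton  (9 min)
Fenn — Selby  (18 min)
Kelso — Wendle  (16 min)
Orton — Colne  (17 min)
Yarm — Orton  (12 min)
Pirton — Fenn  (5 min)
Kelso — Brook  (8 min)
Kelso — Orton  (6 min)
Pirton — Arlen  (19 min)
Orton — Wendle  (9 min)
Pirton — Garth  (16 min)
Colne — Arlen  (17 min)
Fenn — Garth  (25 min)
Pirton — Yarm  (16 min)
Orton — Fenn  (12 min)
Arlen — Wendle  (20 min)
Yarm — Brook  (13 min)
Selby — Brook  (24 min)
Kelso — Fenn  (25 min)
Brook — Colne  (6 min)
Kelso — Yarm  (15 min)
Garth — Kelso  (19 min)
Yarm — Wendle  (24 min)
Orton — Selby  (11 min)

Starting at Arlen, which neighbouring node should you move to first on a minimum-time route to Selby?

Colne

Compare a few routes:
Arlen → Pirton → Fenn → Selby: 19+5+18 = 42
Arlen → Wendle → Orton → Selby: 20+9+11 = 40
Arlen → Colne → Fenn → Orton → Selby: 17+3+12+11 = 43
Arlen → Colne → Fenn → Selby: 17+3+18 = 38
Cheapest is Arlen → Colne → Fenn → Selby at 38 min.
So from Arlen the first move is to Colne.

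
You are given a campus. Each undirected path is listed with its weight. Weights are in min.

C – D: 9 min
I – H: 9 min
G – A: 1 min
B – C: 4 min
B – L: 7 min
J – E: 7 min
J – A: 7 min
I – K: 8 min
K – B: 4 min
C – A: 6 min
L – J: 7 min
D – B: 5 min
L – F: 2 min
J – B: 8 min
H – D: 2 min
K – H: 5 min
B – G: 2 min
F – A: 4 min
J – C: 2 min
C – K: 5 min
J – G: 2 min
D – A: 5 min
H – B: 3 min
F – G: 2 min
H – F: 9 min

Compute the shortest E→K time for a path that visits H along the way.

19 min

Best E to H: E–J–G–B–H costing 14
Best H to K: H–K costing 5
Total via H: 14 + 5 = 19 min.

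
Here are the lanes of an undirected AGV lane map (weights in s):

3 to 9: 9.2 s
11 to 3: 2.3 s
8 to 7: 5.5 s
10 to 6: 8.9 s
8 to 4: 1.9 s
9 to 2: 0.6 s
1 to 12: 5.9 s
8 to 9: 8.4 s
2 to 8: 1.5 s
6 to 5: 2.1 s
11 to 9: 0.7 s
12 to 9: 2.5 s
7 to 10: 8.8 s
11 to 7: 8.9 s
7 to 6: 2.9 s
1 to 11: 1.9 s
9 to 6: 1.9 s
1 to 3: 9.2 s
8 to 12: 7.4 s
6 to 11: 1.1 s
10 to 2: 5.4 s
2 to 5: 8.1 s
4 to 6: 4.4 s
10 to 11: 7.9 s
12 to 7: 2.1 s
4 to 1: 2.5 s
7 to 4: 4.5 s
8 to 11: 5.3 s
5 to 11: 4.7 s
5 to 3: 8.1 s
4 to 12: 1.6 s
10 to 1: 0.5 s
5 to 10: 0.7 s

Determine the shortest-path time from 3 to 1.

4.2 s

Candidate routes:
3–11–1: 2.3+1.9 = 4.2
3–11–6–5–10–1: 2.3+1.1+2.1+0.7+0.5 = 6.7
The minimum is 4.2 s via 3–11–1.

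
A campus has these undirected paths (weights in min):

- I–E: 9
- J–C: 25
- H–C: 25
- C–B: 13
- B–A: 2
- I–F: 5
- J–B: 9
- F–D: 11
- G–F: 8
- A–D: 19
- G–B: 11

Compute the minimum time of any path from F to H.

57 min

Compare a few routes:
F → G → B → C → H: 8+11+13+25 = 57
F → G → B → J → C → H: 8+11+9+25+25 = 78
F → D → A → B → C → H: 11+19+2+13+25 = 70
Cheapest is F → G → B → C → H at 57 min.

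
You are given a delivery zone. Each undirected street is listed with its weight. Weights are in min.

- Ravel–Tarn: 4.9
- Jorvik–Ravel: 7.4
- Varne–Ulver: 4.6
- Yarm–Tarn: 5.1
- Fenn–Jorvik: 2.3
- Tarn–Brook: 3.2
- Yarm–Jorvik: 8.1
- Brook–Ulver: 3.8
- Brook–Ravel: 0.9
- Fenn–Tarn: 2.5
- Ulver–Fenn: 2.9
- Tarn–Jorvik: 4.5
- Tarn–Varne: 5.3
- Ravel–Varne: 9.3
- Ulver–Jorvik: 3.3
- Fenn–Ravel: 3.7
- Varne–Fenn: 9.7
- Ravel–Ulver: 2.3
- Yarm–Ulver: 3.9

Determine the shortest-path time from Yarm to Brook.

7.1 min

Compare a few routes:
Yarm–Ulver–Brook: 3.9+3.8 = 7.7
Yarm–Tarn–Brook: 5.1+3.2 = 8.3
Yarm–Ulver–Ravel–Brook: 3.9+2.3+0.9 = 7.1
Cheapest is Yarm–Ulver–Ravel–Brook at 7.1 min.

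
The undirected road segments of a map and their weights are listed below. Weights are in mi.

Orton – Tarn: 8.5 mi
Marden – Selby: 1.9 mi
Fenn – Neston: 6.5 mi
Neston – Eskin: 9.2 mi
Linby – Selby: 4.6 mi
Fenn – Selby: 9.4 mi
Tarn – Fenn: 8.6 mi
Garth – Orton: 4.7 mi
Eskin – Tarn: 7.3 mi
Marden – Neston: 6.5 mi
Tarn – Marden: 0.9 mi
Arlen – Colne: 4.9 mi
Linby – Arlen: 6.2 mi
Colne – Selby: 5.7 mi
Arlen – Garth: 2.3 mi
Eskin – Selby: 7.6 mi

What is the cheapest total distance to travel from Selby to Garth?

12.9 mi

Running Dijkstra from Selby:
Selby: 0
Marden: 1.9  (via Selby)
Tarn: 2.8  (via Marden)
Linby: 4.6  (via Selby)
Colne: 5.7  (via Selby)
Eskin: 7.6  (via Selby)
Neston: 8.4  (via Marden)
Fenn: 9.4  (via Selby)
Arlen: 10.6  (via Colne)
Orton: 11.3  (via Tarn)
Garth: 12.9  (via Arlen)
Shortest route: Selby → Colne → Arlen → Garth = 12.9 mi.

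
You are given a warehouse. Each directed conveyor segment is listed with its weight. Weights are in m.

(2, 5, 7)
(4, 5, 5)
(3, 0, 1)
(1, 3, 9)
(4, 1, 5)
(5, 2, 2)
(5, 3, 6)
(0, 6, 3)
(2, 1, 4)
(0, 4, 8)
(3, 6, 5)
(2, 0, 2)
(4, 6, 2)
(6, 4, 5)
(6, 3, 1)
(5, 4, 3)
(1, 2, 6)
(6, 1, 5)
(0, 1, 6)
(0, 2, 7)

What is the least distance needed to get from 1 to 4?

16 m

Candidate routes:
1–3–0–4: 9+1+8 = 18
1–2–0–4: 6+2+8 = 16
1–3–0–6–4: 9+1+3+5 = 18
Cheapest is 1–2–0–4 at 16 m.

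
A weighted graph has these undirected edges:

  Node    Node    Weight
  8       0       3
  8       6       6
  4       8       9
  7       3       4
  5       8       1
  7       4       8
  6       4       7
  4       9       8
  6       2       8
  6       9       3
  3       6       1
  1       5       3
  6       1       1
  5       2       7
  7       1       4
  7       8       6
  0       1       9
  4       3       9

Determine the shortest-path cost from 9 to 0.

11

Running Dijkstra from 9:
9: 0
6: 3  (via 9)
1: 4  (via 6)
3: 4  (via 6)
5: 7  (via 1)
4: 8  (via 9)
7: 8  (via 1)
8: 8  (via 5)
0: 11  (via 8)
Shortest route: 9–6–1–5–8–0 = 11.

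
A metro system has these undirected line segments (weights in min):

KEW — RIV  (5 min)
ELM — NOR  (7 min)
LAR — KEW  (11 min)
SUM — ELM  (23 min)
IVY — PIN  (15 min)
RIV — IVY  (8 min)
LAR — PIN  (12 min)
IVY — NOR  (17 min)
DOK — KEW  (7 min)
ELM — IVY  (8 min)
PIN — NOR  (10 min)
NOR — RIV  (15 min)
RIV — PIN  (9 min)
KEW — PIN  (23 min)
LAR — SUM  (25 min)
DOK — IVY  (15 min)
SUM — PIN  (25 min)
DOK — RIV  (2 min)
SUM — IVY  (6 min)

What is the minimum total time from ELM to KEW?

Shortest distances from ELM:
ELM: 0
NOR: 7  (via ELM)
IVY: 8  (via ELM)
SUM: 14  (via IVY)
RIV: 16  (via IVY)
PIN: 17  (via NOR)
DOK: 18  (via RIV)
KEW: 21  (via RIV)
Shortest route: ELM → IVY → RIV → KEW = 21 min.

21 min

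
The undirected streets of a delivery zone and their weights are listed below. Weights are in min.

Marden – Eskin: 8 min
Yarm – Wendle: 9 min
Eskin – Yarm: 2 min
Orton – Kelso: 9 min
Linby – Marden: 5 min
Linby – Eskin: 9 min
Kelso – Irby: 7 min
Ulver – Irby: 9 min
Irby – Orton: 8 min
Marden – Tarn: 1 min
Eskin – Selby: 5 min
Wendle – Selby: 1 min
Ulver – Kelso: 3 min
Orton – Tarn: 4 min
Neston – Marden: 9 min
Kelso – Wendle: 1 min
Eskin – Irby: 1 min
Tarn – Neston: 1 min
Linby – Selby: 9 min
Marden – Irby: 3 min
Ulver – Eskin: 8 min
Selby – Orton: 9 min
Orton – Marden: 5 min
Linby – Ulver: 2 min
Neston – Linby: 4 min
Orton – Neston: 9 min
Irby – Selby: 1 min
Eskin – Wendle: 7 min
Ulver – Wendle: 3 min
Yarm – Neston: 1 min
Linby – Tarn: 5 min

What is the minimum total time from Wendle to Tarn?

Shortest distances from Wendle:
Wendle: 0
Selby: 1  (via Wendle)
Kelso: 1  (via Wendle)
Irby: 2  (via Selby)
Eskin: 3  (via Irby)
Ulver: 3  (via Wendle)
Marden: 5  (via Irby)
Linby: 5  (via Ulver)
Yarm: 5  (via Eskin)
Tarn: 6  (via Marden)
Shortest route: Wendle–Selby–Irby–Marden–Tarn = 6 min.

6 min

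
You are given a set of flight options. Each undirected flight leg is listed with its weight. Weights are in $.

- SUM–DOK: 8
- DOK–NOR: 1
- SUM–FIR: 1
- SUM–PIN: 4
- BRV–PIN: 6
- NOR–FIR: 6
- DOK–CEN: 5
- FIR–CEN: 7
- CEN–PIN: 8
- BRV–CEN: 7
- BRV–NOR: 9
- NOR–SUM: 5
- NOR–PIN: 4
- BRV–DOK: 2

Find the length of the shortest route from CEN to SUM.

Running Dijkstra from CEN:
CEN: 0
DOK: 5  (via CEN)
NOR: 6  (via DOK)
FIR: 7  (via CEN)
BRV: 7  (via CEN)
SUM: 8  (via FIR)
Shortest route: CEN–FIR–SUM = $8.

$8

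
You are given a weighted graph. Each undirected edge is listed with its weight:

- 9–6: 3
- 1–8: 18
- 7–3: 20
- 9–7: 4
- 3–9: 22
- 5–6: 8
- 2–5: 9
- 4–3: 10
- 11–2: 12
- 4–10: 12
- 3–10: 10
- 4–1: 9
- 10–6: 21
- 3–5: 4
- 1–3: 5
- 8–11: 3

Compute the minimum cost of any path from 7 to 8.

39

Candidate routes:
7 - 9 - 6 - 5 - 3 - 1 - 8: 4+3+8+4+5+18 = 42
7 - 9 - 6 - 5 - 2 - 11 - 8: 4+3+8+9+12+3 = 39
The minimum is 39 via 7 - 9 - 6 - 5 - 2 - 11 - 8.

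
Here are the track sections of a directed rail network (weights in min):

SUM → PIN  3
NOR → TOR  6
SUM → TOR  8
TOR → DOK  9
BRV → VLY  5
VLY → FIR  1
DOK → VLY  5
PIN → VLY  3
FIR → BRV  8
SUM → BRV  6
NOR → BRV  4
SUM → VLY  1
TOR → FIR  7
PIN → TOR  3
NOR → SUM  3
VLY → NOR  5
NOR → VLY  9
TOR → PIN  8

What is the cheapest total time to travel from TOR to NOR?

Shortest distances from TOR:
TOR: 0
FIR: 7  (via TOR)
PIN: 8  (via TOR)
DOK: 9  (via TOR)
VLY: 11  (via PIN)
BRV: 15  (via FIR)
NOR: 16  (via VLY)
Shortest route: TOR–PIN–VLY–NOR = 16 min.

16 min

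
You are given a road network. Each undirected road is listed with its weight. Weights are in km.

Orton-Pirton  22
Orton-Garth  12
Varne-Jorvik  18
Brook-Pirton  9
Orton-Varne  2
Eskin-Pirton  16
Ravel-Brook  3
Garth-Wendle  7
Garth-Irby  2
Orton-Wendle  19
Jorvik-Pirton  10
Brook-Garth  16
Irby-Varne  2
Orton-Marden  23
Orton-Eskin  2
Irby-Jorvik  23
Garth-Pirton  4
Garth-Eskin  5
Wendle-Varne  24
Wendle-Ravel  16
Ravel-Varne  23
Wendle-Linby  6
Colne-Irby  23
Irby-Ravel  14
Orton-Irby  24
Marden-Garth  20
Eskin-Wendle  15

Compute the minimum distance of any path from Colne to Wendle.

32 km

Shortest distances from Colne:
Colne: 0
Irby: 23  (via Colne)
Garth: 25  (via Irby)
Varne: 25  (via Irby)
Orton: 27  (via Varne)
Pirton: 29  (via Garth)
Eskin: 29  (via Orton)
Wendle: 32  (via Garth)
Shortest route: Colne → Irby → Garth → Wendle = 32 km.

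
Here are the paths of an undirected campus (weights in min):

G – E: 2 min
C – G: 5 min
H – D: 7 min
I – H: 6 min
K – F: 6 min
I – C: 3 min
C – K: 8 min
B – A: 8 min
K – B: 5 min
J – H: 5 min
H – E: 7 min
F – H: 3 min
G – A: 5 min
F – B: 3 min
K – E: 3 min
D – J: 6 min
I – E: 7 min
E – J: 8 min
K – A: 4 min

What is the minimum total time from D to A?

20 min

Enumerating some paths:
D–H–F–B–A: 7+3+3+8 = 21
D–H–F–K–A: 7+3+6+4 = 20
The minimum is 20 min via D–H–F–K–A.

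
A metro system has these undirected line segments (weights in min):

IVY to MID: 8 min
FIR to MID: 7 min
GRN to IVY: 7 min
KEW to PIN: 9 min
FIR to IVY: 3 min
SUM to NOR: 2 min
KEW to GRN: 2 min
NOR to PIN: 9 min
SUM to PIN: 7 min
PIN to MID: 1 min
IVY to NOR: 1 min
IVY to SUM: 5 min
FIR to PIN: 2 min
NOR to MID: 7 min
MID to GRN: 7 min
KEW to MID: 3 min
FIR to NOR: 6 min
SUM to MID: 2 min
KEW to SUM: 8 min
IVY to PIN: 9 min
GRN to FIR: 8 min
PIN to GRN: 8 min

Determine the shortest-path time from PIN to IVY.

Shortest distances from PIN:
PIN: 0
MID: 1  (via PIN)
FIR: 2  (via PIN)
SUM: 3  (via MID)
KEW: 4  (via MID)
NOR: 5  (via SUM)
IVY: 5  (via FIR)
Shortest route: PIN–FIR–IVY = 5 min.

5 min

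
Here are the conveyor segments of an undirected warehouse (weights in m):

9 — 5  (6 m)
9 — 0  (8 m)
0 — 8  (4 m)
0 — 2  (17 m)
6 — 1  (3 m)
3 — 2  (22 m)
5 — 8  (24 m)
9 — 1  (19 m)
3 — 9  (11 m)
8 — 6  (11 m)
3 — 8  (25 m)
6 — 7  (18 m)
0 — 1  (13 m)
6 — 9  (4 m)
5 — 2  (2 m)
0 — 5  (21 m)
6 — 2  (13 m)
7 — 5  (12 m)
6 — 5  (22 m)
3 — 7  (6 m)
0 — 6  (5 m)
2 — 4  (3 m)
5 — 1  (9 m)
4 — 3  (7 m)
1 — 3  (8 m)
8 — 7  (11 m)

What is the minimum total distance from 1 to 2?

11 m

Settle nodes by increasing distance from 1:
1: 0
6: 3  (via 1)
9: 7  (via 6)
0: 8  (via 6)
3: 8  (via 1)
5: 9  (via 1)
2: 11  (via 5)
Shortest route: 1 → 5 → 2 = 11 m.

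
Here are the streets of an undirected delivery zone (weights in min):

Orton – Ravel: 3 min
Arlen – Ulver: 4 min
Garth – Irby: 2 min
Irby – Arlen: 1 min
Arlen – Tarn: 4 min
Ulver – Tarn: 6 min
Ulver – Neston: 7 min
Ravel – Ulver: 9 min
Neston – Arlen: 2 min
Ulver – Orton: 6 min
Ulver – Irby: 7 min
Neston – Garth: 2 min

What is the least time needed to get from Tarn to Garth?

Candidate routes:
Tarn–Arlen–Irby–Garth: 4+1+2 = 7
Tarn–Arlen–Neston–Garth: 4+2+2 = 8
Cheapest is Tarn–Arlen–Irby–Garth at 7 min.

7 min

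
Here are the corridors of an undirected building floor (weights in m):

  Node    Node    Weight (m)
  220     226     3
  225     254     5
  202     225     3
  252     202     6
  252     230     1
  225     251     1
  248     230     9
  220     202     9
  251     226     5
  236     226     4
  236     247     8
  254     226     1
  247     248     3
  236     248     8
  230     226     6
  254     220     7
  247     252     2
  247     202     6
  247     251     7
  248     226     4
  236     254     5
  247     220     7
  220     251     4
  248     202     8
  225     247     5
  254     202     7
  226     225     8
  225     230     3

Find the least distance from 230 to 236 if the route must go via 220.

Shortest 230→220: 230 → 225 → 251 → 220 = 8
Best 220 to 236: 220 → 226 → 236 costing 7
Total via 220: 8 + 7 = 15 m.

15 m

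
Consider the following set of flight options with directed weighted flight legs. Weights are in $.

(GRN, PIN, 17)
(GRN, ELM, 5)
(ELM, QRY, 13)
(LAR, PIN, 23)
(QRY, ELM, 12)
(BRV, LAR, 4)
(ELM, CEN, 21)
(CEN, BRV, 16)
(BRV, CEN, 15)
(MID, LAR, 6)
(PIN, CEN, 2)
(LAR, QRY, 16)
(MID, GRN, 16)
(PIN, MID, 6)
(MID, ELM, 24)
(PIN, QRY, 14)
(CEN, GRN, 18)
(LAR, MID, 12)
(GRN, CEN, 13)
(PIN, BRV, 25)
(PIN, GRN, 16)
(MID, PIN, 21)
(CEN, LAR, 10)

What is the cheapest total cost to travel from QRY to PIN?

$66

Compare a few routes:
QRY–ELM–CEN–LAR–PIN: 12+21+10+23 = 66
QRY–ELM–CEN–GRN–PIN: 12+21+18+17 = 68
QRY–ELM–CEN–LAR–MID–PIN: 12+21+10+12+21 = 76
The minimum is $66 via QRY–ELM–CEN–LAR–PIN.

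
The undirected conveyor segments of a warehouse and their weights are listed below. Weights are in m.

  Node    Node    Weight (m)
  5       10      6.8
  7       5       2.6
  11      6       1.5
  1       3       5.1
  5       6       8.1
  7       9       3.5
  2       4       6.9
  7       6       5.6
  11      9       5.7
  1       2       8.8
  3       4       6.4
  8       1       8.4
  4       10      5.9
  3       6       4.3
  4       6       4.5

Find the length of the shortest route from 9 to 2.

18.6 m

Shortest distances from 9:
9: 0
7: 3.5  (via 9)
11: 5.7  (via 9)
5: 6.1  (via 7)
6: 7.2  (via 11)
3: 11.5  (via 6)
4: 11.7  (via 6)
10: 12.9  (via 5)
1: 16.6  (via 3)
2: 18.6  (via 4)
Shortest route: 9 → 11 → 6 → 4 → 2 = 18.6 m.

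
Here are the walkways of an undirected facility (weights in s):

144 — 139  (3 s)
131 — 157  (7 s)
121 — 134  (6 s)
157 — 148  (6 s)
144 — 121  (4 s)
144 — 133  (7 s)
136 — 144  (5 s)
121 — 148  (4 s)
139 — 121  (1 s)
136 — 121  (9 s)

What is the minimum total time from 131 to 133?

Shortest distances from 131:
131: 0
157: 7  (via 131)
148: 13  (via 157)
121: 17  (via 148)
139: 18  (via 121)
144: 21  (via 121)
134: 23  (via 121)
136: 26  (via 121)
133: 28  (via 144)
Shortest route: 131–157–148–121–144–133 = 28 s.

28 s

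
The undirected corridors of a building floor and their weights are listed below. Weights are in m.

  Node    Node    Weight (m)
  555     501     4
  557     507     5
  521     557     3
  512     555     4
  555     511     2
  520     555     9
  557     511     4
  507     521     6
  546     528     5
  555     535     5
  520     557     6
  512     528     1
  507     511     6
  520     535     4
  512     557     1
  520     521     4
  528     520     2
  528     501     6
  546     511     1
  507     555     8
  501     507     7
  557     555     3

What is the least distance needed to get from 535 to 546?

8 m

Shortest distances from 535:
535: 0
520: 4  (via 535)
555: 5  (via 535)
528: 6  (via 520)
512: 7  (via 528)
511: 7  (via 555)
557: 8  (via 555)
521: 8  (via 520)
546: 8  (via 511)
Shortest route: 535 → 555 → 511 → 546 = 8 m.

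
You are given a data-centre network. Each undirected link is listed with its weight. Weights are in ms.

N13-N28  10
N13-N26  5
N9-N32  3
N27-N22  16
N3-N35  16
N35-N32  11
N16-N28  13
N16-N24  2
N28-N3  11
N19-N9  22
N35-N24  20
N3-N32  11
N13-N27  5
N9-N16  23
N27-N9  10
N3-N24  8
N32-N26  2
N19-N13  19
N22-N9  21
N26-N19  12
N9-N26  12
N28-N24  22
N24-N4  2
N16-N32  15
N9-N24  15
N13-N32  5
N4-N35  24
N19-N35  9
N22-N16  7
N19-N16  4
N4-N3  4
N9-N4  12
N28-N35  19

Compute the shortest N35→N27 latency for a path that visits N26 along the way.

23 ms

Best N35 to N26: N35–N32–N26 costing 13
Best N26 to N27: N26–N13–N27 costing 10
Total via N26: 13 + 10 = 23 ms.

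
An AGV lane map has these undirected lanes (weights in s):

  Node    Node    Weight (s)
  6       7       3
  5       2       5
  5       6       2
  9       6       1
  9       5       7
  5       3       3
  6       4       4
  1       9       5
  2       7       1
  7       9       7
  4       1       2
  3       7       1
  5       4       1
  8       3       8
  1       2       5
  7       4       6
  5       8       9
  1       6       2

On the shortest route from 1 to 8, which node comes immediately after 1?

Compare a few routes:
1 - 4 - 5 - 8: 2+1+9 = 12
1 - 6 - 5 - 8: 2+2+9 = 13
1 - 4 - 5 - 3 - 8: 2+1+3+8 = 14
Cheapest is 1 - 4 - 5 - 8 at 12 s.
So from 1 the first move is to 4.

4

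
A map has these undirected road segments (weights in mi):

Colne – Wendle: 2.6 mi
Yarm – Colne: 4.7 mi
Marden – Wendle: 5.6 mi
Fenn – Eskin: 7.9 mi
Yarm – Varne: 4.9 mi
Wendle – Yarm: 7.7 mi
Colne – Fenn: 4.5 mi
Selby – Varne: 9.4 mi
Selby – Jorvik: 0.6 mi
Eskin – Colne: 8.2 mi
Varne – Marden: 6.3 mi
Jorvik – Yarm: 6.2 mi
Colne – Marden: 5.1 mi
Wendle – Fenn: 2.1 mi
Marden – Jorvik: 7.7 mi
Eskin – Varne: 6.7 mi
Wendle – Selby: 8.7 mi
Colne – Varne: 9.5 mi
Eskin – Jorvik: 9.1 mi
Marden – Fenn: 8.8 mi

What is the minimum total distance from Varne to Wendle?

11.9 mi

Candidate routes:
Varne–Colne–Wendle: 9.5+2.6 = 12.1
Varne–Yarm–Colne–Wendle: 4.9+4.7+2.6 = 12.2
Varne–Marden–Wendle: 6.3+5.6 = 11.9
The minimum is 11.9 mi via Varne–Marden–Wendle.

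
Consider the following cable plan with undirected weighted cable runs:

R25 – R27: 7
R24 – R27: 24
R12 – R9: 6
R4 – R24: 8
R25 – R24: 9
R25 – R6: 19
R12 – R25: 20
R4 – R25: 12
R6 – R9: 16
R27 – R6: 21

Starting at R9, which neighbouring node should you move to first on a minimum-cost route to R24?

R12

Enumerating some paths:
R9 → R6 → R25 → R24: 16+19+9 = 44
R9 → R12 → R25 → R24: 6+20+9 = 35
R9 → R12 → R25 → R4 → R24: 6+20+12+8 = 46
The minimum is 35 via R9 → R12 → R25 → R24.
So from R9 the first move is to R12.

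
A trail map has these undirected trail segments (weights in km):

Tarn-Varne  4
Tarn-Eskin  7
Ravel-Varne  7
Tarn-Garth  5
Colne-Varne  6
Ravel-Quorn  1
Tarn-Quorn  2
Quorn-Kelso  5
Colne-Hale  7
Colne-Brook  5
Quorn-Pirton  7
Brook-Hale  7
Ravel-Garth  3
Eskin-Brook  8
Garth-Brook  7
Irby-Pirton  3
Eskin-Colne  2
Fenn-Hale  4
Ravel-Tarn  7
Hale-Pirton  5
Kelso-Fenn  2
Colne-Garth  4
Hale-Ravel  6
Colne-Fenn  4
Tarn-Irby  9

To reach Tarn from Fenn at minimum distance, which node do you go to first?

Kelso

Candidate routes:
Fenn → Colne → Eskin → Tarn: 4+2+7 = 13
Fenn → Hale → Ravel → Quorn → Tarn: 4+6+1+2 = 13
Fenn → Kelso → Quorn → Tarn: 2+5+2 = 9
Cheapest is Fenn → Kelso → Quorn → Tarn at 9 km.
So from Fenn the first move is to Kelso.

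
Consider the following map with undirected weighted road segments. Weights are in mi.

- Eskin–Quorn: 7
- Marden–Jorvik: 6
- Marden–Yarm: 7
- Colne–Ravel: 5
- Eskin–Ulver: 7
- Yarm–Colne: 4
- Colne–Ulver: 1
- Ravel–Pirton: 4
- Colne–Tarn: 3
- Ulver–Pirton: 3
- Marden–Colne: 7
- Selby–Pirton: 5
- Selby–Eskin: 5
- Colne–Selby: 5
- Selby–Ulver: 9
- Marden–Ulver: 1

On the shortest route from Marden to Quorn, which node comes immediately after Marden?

Candidate routes:
Marden–Ulver–Pirton–Selby–Eskin–Quorn: 1+3+5+5+7 = 21
Marden–Colne–Ulver–Eskin–Quorn: 7+1+7+7 = 22
Marden–Ulver–Eskin–Quorn: 1+7+7 = 15
Marden–Ulver–Colne–Selby–Eskin–Quorn: 1+1+5+5+7 = 19
The minimum is 15 mi via Marden–Ulver–Eskin–Quorn.
So from Marden the first move is to Ulver.

Ulver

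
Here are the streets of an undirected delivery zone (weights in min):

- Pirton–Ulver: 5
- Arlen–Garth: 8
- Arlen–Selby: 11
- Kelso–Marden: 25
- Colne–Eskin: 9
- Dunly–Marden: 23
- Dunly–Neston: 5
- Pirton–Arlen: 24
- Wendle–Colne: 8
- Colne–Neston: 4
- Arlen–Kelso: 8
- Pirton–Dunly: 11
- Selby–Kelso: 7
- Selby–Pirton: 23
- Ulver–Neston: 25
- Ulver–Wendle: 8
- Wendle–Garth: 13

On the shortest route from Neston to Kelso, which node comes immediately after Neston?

Colne

Candidate routes:
Neston → Colne → Wendle → Garth → Arlen → Kelso: 4+8+13+8+8 = 41
Neston → Dunly → Pirton → Selby → Kelso: 5+11+23+7 = 46
Neston → Dunly → Pirton → Arlen → Kelso: 5+11+24+8 = 48
Neston → Colne → Wendle → Garth → Arlen → Selby → Kelso: 4+8+13+8+11+7 = 51
Cheapest is Neston → Colne → Wendle → Garth → Arlen → Kelso at 41 min.
So from Neston the first move is to Colne.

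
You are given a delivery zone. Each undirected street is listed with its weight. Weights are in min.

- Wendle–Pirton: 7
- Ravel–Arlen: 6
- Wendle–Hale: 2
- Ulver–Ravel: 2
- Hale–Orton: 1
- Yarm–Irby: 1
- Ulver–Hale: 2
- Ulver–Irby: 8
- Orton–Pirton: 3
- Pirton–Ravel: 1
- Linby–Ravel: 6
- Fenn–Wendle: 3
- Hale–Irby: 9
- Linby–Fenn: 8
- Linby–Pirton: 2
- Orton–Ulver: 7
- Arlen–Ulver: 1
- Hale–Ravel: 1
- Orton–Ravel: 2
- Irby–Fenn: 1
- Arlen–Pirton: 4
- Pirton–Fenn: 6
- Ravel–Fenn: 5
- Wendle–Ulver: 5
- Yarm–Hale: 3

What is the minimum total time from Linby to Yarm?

Candidate routes:
Linby - Pirton - Orton - Hale - Yarm: 2+3+1+3 = 9
Linby - Pirton - Ravel - Orton - Hale - Yarm: 2+1+2+1+3 = 9
Linby - Pirton - Ravel - Hale - Yarm: 2+1+1+3 = 7
Cheapest is Linby - Pirton - Ravel - Hale - Yarm at 7 min.

7 min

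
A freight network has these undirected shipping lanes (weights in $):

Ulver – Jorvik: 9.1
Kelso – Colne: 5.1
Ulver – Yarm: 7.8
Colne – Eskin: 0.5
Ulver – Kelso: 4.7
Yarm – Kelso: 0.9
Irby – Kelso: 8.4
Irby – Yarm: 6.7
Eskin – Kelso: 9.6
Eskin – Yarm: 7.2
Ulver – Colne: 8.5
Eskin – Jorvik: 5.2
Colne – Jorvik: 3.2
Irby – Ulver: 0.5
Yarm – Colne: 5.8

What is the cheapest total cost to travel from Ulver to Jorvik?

$9.1

Compare a few routes:
Ulver → Colne → Jorvik: 8.5+3.2 = 11.7
Ulver → Jorvik: 9.1 = 9.1
The minimum is $9.1 via Ulver → Jorvik.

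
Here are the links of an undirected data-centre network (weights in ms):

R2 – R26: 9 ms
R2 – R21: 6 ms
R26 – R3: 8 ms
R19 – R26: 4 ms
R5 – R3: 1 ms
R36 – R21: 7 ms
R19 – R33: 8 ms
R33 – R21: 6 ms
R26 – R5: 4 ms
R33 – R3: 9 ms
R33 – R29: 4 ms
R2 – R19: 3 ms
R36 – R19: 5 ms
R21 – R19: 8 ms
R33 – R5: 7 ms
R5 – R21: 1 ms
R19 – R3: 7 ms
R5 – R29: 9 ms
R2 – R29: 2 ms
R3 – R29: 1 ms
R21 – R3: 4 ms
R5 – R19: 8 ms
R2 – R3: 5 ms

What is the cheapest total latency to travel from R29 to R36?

10 ms

Shortest distances from R29:
R29: 0
R3: 1  (via R29)
R2: 2  (via R29)
R5: 2  (via R3)
R21: 3  (via R5)
R33: 4  (via R29)
R19: 5  (via R2)
R26: 6  (via R5)
R36: 10  (via R21)
Shortest route: R29–R3–R5–R21–R36 = 10 ms.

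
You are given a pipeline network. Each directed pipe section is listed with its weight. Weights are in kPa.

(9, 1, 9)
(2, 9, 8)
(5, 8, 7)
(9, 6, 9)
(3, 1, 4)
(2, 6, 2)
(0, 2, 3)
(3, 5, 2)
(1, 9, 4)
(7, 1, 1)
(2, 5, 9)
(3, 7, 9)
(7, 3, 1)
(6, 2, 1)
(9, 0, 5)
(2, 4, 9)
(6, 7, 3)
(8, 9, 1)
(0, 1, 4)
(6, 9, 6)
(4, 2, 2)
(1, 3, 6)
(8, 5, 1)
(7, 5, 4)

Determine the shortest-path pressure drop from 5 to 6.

Running Dijkstra from 5:
5: 0
8: 7  (via 5)
9: 8  (via 8)
0: 13  (via 9)
2: 16  (via 0)
1: 17  (via 9)
6: 17  (via 9)
Shortest route: 5 → 8 → 9 → 6 = 17 kPa.

17 kPa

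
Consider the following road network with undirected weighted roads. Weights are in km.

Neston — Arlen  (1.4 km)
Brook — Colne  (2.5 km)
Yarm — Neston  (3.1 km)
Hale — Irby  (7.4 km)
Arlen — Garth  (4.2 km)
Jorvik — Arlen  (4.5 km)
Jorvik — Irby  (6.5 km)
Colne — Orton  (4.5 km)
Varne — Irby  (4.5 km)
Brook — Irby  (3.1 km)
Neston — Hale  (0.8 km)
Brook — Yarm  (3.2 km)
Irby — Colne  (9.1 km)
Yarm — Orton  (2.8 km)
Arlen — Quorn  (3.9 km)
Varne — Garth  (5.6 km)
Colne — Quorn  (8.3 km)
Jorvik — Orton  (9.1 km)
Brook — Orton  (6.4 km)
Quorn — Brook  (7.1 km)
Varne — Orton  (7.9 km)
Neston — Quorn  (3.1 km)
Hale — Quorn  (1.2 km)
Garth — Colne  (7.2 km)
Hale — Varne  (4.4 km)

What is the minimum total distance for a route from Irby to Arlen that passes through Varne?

Shortest Irby→Varne: Irby → Varne = 4.5
Shortest Varne→Arlen: Varne → Hale → Neston → Arlen = 6.6
Total via Varne: 4.5 + 6.6 = 11.1 km.

11.1 km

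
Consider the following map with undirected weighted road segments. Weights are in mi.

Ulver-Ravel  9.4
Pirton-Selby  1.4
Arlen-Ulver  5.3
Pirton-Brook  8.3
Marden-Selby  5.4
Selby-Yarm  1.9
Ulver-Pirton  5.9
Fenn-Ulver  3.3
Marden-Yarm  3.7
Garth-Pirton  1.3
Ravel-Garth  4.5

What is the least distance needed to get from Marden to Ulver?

Running Dijkstra from Marden:
Marden: 0
Yarm: 3.7  (via Marden)
Selby: 5.4  (via Marden)
Pirton: 6.8  (via Selby)
Garth: 8.1  (via Pirton)
Ravel: 12.6  (via Garth)
Ulver: 12.7  (via Pirton)
Shortest route: Marden → Selby → Pirton → Ulver = 12.7 mi.

12.7 mi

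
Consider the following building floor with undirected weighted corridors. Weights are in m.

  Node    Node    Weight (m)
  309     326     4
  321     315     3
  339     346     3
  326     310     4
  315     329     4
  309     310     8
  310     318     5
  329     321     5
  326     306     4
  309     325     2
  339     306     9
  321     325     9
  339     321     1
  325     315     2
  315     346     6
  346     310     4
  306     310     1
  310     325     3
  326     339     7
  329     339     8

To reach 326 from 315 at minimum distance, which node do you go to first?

325

Enumerating some paths:
315 → 325 → 310 → 326: 2+3+4 = 9
315 → 325 → 309 → 326: 2+2+4 = 8
315 → 325 → 310 → 306 → 326: 2+3+1+4 = 10
Cheapest is 315 → 325 → 309 → 326 at 8 m.
So from 315 the first move is to 325.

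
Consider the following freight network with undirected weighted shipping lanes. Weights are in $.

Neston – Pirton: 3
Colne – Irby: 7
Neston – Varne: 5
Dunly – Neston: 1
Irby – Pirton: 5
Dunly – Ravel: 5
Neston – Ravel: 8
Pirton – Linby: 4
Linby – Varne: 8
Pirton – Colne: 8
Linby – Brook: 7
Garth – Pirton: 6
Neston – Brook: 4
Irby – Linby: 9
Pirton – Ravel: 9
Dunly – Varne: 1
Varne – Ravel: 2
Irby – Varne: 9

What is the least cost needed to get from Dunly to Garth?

Compare a few routes:
Dunly–Varne–Linby–Pirton–Garth: 1+8+4+6 = 19
Dunly–Neston–Pirton–Garth: 1+3+6 = 10
Dunly–Varne–Neston–Pirton–Garth: 1+5+3+6 = 15
Dunly–Varne–Ravel–Pirton–Garth: 1+2+9+6 = 18
Cheapest is Dunly–Neston–Pirton–Garth at $10.

$10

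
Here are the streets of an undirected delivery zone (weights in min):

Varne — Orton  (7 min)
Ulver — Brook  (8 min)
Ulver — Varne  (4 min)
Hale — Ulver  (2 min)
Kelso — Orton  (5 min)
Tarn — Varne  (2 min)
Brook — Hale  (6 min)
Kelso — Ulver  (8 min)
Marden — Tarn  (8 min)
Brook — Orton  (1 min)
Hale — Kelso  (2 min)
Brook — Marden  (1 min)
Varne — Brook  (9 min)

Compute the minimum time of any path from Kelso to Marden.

Shortest distances from Kelso:
Kelso: 0
Hale: 2  (via Kelso)
Ulver: 4  (via Hale)
Orton: 5  (via Kelso)
Brook: 6  (via Orton)
Marden: 7  (via Brook)
Shortest route: Kelso–Orton–Brook–Marden = 7 min.

7 min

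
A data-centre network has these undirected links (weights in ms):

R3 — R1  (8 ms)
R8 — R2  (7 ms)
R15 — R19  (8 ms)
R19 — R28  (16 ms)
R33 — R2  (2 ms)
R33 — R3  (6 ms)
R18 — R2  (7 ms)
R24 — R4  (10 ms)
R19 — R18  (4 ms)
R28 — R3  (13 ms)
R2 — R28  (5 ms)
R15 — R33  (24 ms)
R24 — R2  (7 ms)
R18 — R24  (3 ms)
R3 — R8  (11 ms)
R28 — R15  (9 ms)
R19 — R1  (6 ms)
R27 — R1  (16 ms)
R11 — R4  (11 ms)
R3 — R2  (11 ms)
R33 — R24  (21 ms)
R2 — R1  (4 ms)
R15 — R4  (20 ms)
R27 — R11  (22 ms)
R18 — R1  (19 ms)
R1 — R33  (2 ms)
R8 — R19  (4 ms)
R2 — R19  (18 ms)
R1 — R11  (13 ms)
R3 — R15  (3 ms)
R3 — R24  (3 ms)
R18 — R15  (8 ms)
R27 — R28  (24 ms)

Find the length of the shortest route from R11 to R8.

Settle nodes by increasing distance from R11:
R11: 0
R4: 11  (via R11)
R1: 13  (via R11)
R33: 15  (via R1)
R2: 17  (via R1)
R19: 19  (via R1)
R3: 21  (via R1)
R24: 21  (via R4)
R27: 22  (via R11)
R28: 22  (via R2)
R18: 23  (via R19)
R8: 23  (via R19)
Shortest route: R11–R1–R19–R8 = 23 ms.

23 ms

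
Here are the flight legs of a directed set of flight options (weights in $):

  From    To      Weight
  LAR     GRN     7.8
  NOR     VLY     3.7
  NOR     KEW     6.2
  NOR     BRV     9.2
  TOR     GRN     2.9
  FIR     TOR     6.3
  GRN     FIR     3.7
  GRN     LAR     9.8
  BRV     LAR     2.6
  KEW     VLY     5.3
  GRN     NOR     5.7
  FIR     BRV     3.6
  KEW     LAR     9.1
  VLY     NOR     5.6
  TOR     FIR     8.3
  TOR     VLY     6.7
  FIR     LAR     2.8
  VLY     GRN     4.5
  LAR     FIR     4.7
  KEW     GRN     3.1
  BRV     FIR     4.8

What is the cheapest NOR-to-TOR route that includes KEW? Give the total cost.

Shortest NOR→KEW: NOR → KEW = 6.2
Shortest KEW→TOR: KEW → GRN → FIR → TOR = 13.1
Total via KEW: 6.2 + 13.1 = $19.3.

$19.3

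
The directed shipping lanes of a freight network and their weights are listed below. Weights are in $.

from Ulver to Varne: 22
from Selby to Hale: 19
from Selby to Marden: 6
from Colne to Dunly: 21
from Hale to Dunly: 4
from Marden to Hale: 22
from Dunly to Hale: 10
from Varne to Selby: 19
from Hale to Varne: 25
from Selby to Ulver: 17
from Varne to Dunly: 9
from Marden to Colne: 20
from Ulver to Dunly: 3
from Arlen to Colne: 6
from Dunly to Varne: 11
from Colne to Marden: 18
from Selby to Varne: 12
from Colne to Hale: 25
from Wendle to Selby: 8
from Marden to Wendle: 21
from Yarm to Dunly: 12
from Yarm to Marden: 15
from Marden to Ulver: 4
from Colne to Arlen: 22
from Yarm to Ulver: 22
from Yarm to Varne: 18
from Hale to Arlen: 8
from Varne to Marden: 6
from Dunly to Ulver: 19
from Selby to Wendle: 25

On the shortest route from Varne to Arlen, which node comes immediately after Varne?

Compare a few routes:
Varne → Dunly → Hale → Arlen: 9+10+8 = 27
Varne → Marden → Ulver → Dunly → Hale → Arlen: 6+4+3+10+8 = 31
Cheapest is Varne → Dunly → Hale → Arlen at $27.
So from Varne the first move is to Dunly.

Dunly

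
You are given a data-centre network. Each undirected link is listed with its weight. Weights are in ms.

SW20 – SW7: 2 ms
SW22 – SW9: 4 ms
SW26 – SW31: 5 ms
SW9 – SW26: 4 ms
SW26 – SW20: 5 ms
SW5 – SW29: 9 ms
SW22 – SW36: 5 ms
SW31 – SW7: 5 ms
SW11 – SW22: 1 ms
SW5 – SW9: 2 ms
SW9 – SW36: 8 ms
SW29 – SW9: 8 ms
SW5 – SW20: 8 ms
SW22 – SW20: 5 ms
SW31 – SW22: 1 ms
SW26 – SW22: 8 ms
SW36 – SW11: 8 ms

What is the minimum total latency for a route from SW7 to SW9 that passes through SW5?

Best SW7 to SW5: SW7 → SW20 → SW5 costing 10
Best SW5 to SW9: SW5 → SW9 costing 2
Total via SW5: 10 + 2 = 12 ms.

12 ms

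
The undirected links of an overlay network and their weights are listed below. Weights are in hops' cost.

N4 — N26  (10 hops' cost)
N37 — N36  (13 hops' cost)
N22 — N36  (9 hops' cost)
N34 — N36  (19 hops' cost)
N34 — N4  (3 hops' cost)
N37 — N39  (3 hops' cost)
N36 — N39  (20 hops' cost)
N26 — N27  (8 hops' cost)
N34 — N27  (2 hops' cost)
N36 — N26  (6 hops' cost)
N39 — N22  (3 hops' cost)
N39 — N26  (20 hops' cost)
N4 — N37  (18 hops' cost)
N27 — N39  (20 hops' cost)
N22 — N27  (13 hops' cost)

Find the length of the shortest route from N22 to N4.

Enumerating some paths:
N22 - N36 - N26 - N4: 9+6+10 = 25
N22 - N27 - N34 - N4: 13+2+3 = 18
N22 - N39 - N37 - N4: 3+3+18 = 24
The minimum is 18 hops' cost via N22 - N27 - N34 - N4.

18 hops' cost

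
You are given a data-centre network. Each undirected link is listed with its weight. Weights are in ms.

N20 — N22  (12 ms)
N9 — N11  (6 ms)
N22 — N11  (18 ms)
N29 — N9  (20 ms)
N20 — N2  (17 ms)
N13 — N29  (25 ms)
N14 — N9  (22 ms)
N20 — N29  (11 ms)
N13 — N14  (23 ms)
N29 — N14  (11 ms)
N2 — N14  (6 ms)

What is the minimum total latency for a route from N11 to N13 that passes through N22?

Best N11 to N22: N11–N22 costing 18
Shortest N22→N13: N22–N20–N29–N13 = 48
Total via N22: 18 + 48 = 66 ms.

66 ms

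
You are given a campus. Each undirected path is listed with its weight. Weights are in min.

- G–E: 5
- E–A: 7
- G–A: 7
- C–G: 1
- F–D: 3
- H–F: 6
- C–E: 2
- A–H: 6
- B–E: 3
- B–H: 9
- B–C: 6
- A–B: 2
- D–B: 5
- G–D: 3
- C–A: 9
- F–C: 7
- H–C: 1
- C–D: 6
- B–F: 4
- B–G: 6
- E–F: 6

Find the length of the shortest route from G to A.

7 min

Running Dijkstra from G:
G: 0
C: 1  (via G)
H: 2  (via C)
D: 3  (via G)
E: 3  (via C)
B: 6  (via G)
F: 6  (via D)
A: 7  (via G)
Shortest route: G → A = 7 min.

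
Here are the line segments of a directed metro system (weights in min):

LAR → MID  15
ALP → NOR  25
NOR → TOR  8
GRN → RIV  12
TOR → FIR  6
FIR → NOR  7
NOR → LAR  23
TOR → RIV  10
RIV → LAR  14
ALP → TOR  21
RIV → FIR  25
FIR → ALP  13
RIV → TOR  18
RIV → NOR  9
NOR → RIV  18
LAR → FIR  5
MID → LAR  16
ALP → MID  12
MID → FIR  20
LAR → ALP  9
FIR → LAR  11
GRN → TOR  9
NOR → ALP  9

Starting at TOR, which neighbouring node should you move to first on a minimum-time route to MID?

Candidate routes:
TOR - FIR - ALP - MID: 6+13+12 = 31
TOR - FIR - LAR - MID: 6+11+15 = 32
TOR - FIR - NOR - ALP - MID: 6+7+9+12 = 34
The minimum is 31 min via TOR - FIR - ALP - MID.
So from TOR the first move is to FIR.

FIR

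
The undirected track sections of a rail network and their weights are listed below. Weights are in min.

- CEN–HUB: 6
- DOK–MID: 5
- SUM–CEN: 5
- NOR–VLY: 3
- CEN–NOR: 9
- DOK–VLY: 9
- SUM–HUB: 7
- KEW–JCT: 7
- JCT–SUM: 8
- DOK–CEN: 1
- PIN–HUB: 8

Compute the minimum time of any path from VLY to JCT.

Candidate routes:
VLY–NOR–CEN–SUM–JCT: 3+9+5+8 = 25
VLY–DOK–CEN–SUM–JCT: 9+1+5+8 = 23
VLY–DOK–CEN–HUB–SUM–JCT: 9+1+6+7+8 = 31
Cheapest is VLY–DOK–CEN–SUM–JCT at 23 min.

23 min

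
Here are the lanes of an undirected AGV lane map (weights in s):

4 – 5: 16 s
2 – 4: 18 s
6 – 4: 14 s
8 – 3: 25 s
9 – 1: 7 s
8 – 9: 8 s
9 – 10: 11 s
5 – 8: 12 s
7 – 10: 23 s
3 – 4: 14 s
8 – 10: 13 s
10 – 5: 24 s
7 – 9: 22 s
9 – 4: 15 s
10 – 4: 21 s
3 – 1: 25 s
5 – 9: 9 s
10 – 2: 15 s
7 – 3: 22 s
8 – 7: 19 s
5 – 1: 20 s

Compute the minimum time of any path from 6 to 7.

50 s

Running Dijkstra from 6:
6: 0
4: 14  (via 6)
3: 28  (via 4)
9: 29  (via 4)
5: 30  (via 4)
2: 32  (via 4)
10: 35  (via 4)
1: 36  (via 9)
8: 37  (via 9)
7: 50  (via 3)
Shortest route: 6–4–3–7 = 50 s.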